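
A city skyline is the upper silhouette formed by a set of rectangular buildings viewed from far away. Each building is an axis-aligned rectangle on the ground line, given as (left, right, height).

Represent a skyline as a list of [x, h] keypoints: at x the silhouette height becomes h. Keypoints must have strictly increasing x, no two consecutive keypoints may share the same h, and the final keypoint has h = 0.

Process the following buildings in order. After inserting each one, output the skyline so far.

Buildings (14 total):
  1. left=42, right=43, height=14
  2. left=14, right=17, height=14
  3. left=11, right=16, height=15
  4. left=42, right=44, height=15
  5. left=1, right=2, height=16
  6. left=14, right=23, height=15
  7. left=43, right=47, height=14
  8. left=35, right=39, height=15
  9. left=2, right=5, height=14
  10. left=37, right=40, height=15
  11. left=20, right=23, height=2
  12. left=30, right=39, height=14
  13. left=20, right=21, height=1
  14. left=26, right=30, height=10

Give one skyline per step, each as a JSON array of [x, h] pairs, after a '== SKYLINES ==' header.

== SKYLINES ==
[[42,14],[43,0]]
[[14,14],[17,0],[42,14],[43,0]]
[[11,15],[16,14],[17,0],[42,14],[43,0]]
[[11,15],[16,14],[17,0],[42,15],[44,0]]
[[1,16],[2,0],[11,15],[16,14],[17,0],[42,15],[44,0]]
[[1,16],[2,0],[11,15],[23,0],[42,15],[44,0]]
[[1,16],[2,0],[11,15],[23,0],[42,15],[44,14],[47,0]]
[[1,16],[2,0],[11,15],[23,0],[35,15],[39,0],[42,15],[44,14],[47,0]]
[[1,16],[2,14],[5,0],[11,15],[23,0],[35,15],[39,0],[42,15],[44,14],[47,0]]
[[1,16],[2,14],[5,0],[11,15],[23,0],[35,15],[40,0],[42,15],[44,14],[47,0]]
[[1,16],[2,14],[5,0],[11,15],[23,0],[35,15],[40,0],[42,15],[44,14],[47,0]]
[[1,16],[2,14],[5,0],[11,15],[23,0],[30,14],[35,15],[40,0],[42,15],[44,14],[47,0]]
[[1,16],[2,14],[5,0],[11,15],[23,0],[30,14],[35,15],[40,0],[42,15],[44,14],[47,0]]
[[1,16],[2,14],[5,0],[11,15],[23,0],[26,10],[30,14],[35,15],[40,0],[42,15],[44,14],[47,0]]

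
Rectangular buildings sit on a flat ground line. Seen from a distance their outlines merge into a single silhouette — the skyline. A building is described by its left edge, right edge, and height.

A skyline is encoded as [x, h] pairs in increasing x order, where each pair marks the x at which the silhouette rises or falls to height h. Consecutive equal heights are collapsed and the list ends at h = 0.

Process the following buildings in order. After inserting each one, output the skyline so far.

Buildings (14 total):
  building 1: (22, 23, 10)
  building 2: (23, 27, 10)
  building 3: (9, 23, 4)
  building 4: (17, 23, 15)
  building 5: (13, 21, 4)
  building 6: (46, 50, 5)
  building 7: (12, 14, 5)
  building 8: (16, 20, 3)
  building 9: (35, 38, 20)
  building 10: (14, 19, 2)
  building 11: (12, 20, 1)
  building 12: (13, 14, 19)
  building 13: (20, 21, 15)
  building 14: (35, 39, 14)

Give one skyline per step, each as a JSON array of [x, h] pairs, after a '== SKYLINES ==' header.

== SKYLINES ==
[[22,10],[23,0]]
[[22,10],[27,0]]
[[9,4],[22,10],[27,0]]
[[9,4],[17,15],[23,10],[27,0]]
[[9,4],[17,15],[23,10],[27,0]]
[[9,4],[17,15],[23,10],[27,0],[46,5],[50,0]]
[[9,4],[12,5],[14,4],[17,15],[23,10],[27,0],[46,5],[50,0]]
[[9,4],[12,5],[14,4],[17,15],[23,10],[27,0],[46,5],[50,0]]
[[9,4],[12,5],[14,4],[17,15],[23,10],[27,0],[35,20],[38,0],[46,5],[50,0]]
[[9,4],[12,5],[14,4],[17,15],[23,10],[27,0],[35,20],[38,0],[46,5],[50,0]]
[[9,4],[12,5],[14,4],[17,15],[23,10],[27,0],[35,20],[38,0],[46,5],[50,0]]
[[9,4],[12,5],[13,19],[14,4],[17,15],[23,10],[27,0],[35,20],[38,0],[46,5],[50,0]]
[[9,4],[12,5],[13,19],[14,4],[17,15],[23,10],[27,0],[35,20],[38,0],[46,5],[50,0]]
[[9,4],[12,5],[13,19],[14,4],[17,15],[23,10],[27,0],[35,20],[38,14],[39,0],[46,5],[50,0]]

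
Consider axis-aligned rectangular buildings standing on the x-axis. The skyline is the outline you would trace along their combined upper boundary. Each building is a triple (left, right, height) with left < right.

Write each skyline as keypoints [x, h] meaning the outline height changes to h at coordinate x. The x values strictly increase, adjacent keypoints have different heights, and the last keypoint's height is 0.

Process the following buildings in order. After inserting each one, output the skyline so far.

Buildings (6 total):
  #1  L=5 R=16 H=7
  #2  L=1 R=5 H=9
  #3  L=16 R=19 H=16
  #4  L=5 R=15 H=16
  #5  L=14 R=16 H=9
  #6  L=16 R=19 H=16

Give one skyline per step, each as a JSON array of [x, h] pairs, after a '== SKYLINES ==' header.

== SKYLINES ==
[[5,7],[16,0]]
[[1,9],[5,7],[16,0]]
[[1,9],[5,7],[16,16],[19,0]]
[[1,9],[5,16],[15,7],[16,16],[19,0]]
[[1,9],[5,16],[15,9],[16,16],[19,0]]
[[1,9],[5,16],[15,9],[16,16],[19,0]]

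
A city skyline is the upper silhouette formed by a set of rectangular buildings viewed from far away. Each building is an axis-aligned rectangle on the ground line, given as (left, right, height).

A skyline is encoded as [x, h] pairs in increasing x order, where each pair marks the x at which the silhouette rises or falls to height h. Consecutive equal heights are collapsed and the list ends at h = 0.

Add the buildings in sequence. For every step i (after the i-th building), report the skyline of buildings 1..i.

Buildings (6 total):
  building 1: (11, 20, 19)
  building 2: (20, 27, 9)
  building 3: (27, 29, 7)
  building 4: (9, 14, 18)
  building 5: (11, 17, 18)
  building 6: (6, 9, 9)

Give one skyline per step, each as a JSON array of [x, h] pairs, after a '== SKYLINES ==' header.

== SKYLINES ==
[[11,19],[20,0]]
[[11,19],[20,9],[27,0]]
[[11,19],[20,9],[27,7],[29,0]]
[[9,18],[11,19],[20,9],[27,7],[29,0]]
[[9,18],[11,19],[20,9],[27,7],[29,0]]
[[6,9],[9,18],[11,19],[20,9],[27,7],[29,0]]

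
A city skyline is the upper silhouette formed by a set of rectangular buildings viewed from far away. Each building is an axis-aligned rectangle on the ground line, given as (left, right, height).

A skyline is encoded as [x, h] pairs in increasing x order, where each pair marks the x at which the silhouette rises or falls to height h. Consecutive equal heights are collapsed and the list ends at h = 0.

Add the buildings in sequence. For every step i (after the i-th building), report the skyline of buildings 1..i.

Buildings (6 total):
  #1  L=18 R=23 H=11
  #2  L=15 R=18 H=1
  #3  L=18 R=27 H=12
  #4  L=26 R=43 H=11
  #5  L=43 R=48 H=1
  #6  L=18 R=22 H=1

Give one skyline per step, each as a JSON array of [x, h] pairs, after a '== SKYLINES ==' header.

== SKYLINES ==
[[18,11],[23,0]]
[[15,1],[18,11],[23,0]]
[[15,1],[18,12],[27,0]]
[[15,1],[18,12],[27,11],[43,0]]
[[15,1],[18,12],[27,11],[43,1],[48,0]]
[[15,1],[18,12],[27,11],[43,1],[48,0]]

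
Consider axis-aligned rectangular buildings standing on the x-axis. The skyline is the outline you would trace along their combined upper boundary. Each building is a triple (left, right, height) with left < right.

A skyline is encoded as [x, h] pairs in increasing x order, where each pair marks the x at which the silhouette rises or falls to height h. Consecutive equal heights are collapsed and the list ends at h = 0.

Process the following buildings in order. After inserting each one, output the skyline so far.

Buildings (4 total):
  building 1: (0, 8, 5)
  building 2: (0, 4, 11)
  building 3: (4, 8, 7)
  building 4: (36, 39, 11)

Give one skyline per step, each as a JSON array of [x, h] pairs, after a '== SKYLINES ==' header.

== SKYLINES ==
[[0,5],[8,0]]
[[0,11],[4,5],[8,0]]
[[0,11],[4,7],[8,0]]
[[0,11],[4,7],[8,0],[36,11],[39,0]]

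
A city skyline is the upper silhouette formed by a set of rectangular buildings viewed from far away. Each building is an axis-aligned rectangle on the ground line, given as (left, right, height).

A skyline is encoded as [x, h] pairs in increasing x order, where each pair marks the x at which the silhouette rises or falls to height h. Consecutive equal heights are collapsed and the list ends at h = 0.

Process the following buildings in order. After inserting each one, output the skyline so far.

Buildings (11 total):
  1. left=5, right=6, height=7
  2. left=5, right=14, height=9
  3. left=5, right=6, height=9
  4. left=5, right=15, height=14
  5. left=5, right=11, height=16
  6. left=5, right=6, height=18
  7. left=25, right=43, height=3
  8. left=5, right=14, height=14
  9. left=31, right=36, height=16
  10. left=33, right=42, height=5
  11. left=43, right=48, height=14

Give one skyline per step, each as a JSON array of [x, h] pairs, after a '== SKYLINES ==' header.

== SKYLINES ==
[[5,7],[6,0]]
[[5,9],[14,0]]
[[5,9],[14,0]]
[[5,14],[15,0]]
[[5,16],[11,14],[15,0]]
[[5,18],[6,16],[11,14],[15,0]]
[[5,18],[6,16],[11,14],[15,0],[25,3],[43,0]]
[[5,18],[6,16],[11,14],[15,0],[25,3],[43,0]]
[[5,18],[6,16],[11,14],[15,0],[25,3],[31,16],[36,3],[43,0]]
[[5,18],[6,16],[11,14],[15,0],[25,3],[31,16],[36,5],[42,3],[43,0]]
[[5,18],[6,16],[11,14],[15,0],[25,3],[31,16],[36,5],[42,3],[43,14],[48,0]]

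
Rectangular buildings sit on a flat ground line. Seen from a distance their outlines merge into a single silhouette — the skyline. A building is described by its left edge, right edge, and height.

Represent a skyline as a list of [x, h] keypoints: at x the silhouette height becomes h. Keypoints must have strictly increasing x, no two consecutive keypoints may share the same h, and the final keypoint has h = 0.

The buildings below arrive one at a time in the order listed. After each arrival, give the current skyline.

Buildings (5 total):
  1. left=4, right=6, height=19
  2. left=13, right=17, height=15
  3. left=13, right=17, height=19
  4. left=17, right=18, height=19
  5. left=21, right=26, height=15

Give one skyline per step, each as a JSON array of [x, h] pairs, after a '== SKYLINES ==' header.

== SKYLINES ==
[[4,19],[6,0]]
[[4,19],[6,0],[13,15],[17,0]]
[[4,19],[6,0],[13,19],[17,0]]
[[4,19],[6,0],[13,19],[18,0]]
[[4,19],[6,0],[13,19],[18,0],[21,15],[26,0]]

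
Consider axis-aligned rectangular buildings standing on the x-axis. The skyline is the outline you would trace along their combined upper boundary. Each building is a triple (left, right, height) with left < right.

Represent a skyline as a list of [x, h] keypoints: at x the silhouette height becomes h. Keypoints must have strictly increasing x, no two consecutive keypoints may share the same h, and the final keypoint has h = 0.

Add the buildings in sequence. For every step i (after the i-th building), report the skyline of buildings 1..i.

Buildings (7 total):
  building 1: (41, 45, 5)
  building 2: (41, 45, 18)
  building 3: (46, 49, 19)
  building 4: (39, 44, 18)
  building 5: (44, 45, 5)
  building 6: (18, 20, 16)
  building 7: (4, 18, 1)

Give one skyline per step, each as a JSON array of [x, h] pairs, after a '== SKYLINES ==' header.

== SKYLINES ==
[[41,5],[45,0]]
[[41,18],[45,0]]
[[41,18],[45,0],[46,19],[49,0]]
[[39,18],[45,0],[46,19],[49,0]]
[[39,18],[45,0],[46,19],[49,0]]
[[18,16],[20,0],[39,18],[45,0],[46,19],[49,0]]
[[4,1],[18,16],[20,0],[39,18],[45,0],[46,19],[49,0]]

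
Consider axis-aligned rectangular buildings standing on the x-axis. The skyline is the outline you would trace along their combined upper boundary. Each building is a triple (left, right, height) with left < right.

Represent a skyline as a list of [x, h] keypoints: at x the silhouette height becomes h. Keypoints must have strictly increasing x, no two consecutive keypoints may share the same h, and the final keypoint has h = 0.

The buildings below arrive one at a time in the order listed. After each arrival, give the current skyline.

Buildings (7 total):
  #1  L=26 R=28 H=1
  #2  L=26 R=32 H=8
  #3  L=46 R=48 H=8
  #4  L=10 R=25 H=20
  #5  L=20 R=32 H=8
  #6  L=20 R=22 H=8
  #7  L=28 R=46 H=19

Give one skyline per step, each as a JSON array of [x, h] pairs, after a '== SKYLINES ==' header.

== SKYLINES ==
[[26,1],[28,0]]
[[26,8],[32,0]]
[[26,8],[32,0],[46,8],[48,0]]
[[10,20],[25,0],[26,8],[32,0],[46,8],[48,0]]
[[10,20],[25,8],[32,0],[46,8],[48,0]]
[[10,20],[25,8],[32,0],[46,8],[48,0]]
[[10,20],[25,8],[28,19],[46,8],[48,0]]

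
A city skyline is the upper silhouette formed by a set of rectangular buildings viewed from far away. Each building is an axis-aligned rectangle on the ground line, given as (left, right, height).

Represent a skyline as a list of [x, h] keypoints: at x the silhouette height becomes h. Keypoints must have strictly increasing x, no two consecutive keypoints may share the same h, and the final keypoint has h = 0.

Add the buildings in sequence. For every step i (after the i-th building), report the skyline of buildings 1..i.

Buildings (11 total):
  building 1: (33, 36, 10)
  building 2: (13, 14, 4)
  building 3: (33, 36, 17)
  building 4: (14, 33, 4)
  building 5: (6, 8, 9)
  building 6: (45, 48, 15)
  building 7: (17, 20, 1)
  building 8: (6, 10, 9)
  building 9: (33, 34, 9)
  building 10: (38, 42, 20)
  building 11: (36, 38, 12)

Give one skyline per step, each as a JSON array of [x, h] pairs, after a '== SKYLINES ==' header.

== SKYLINES ==
[[33,10],[36,0]]
[[13,4],[14,0],[33,10],[36,0]]
[[13,4],[14,0],[33,17],[36,0]]
[[13,4],[33,17],[36,0]]
[[6,9],[8,0],[13,4],[33,17],[36,0]]
[[6,9],[8,0],[13,4],[33,17],[36,0],[45,15],[48,0]]
[[6,9],[8,0],[13,4],[33,17],[36,0],[45,15],[48,0]]
[[6,9],[10,0],[13,4],[33,17],[36,0],[45,15],[48,0]]
[[6,9],[10,0],[13,4],[33,17],[36,0],[45,15],[48,0]]
[[6,9],[10,0],[13,4],[33,17],[36,0],[38,20],[42,0],[45,15],[48,0]]
[[6,9],[10,0],[13,4],[33,17],[36,12],[38,20],[42,0],[45,15],[48,0]]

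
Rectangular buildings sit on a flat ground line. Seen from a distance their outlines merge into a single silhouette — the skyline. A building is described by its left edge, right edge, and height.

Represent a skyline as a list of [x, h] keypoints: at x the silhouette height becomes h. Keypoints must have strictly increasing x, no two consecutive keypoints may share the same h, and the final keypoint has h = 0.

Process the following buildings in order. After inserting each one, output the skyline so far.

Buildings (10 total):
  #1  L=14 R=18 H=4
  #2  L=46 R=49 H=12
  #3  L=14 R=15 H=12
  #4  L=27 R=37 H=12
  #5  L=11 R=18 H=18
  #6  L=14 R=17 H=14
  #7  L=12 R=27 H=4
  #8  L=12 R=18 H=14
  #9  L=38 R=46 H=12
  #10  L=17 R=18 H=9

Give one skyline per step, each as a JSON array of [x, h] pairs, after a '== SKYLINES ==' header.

== SKYLINES ==
[[14,4],[18,0]]
[[14,4],[18,0],[46,12],[49,0]]
[[14,12],[15,4],[18,0],[46,12],[49,0]]
[[14,12],[15,4],[18,0],[27,12],[37,0],[46,12],[49,0]]
[[11,18],[18,0],[27,12],[37,0],[46,12],[49,0]]
[[11,18],[18,0],[27,12],[37,0],[46,12],[49,0]]
[[11,18],[18,4],[27,12],[37,0],[46,12],[49,0]]
[[11,18],[18,4],[27,12],[37,0],[46,12],[49,0]]
[[11,18],[18,4],[27,12],[37,0],[38,12],[49,0]]
[[11,18],[18,4],[27,12],[37,0],[38,12],[49,0]]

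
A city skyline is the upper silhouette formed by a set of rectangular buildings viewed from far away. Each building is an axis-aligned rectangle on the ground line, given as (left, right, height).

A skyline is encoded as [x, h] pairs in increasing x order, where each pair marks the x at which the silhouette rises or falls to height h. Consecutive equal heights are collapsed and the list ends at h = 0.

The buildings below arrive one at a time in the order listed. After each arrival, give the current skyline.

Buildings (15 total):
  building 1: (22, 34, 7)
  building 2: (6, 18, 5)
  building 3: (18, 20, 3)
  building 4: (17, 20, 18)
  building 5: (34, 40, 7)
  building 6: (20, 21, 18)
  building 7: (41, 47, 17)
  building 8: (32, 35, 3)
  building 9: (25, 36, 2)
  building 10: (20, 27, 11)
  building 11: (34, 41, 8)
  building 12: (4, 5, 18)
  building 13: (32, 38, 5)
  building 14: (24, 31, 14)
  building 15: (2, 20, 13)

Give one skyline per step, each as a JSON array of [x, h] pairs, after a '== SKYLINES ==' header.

== SKYLINES ==
[[22,7],[34,0]]
[[6,5],[18,0],[22,7],[34,0]]
[[6,5],[18,3],[20,0],[22,7],[34,0]]
[[6,5],[17,18],[20,0],[22,7],[34,0]]
[[6,5],[17,18],[20,0],[22,7],[40,0]]
[[6,5],[17,18],[21,0],[22,7],[40,0]]
[[6,5],[17,18],[21,0],[22,7],[40,0],[41,17],[47,0]]
[[6,5],[17,18],[21,0],[22,7],[40,0],[41,17],[47,0]]
[[6,5],[17,18],[21,0],[22,7],[40,0],[41,17],[47,0]]
[[6,5],[17,18],[21,11],[27,7],[40,0],[41,17],[47,0]]
[[6,5],[17,18],[21,11],[27,7],[34,8],[41,17],[47,0]]
[[4,18],[5,0],[6,5],[17,18],[21,11],[27,7],[34,8],[41,17],[47,0]]
[[4,18],[5,0],[6,5],[17,18],[21,11],[27,7],[34,8],[41,17],[47,0]]
[[4,18],[5,0],[6,5],[17,18],[21,11],[24,14],[31,7],[34,8],[41,17],[47,0]]
[[2,13],[4,18],[5,13],[17,18],[21,11],[24,14],[31,7],[34,8],[41,17],[47,0]]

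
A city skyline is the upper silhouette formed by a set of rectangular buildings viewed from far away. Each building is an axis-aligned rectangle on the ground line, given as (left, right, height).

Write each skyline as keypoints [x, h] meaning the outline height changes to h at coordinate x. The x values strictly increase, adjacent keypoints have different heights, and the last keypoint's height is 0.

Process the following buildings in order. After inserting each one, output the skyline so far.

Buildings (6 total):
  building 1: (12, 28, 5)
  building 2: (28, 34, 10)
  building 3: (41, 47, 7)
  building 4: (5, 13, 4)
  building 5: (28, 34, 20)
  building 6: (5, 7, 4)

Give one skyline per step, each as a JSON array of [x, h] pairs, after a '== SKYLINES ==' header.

== SKYLINES ==
[[12,5],[28,0]]
[[12,5],[28,10],[34,0]]
[[12,5],[28,10],[34,0],[41,7],[47,0]]
[[5,4],[12,5],[28,10],[34,0],[41,7],[47,0]]
[[5,4],[12,5],[28,20],[34,0],[41,7],[47,0]]
[[5,4],[12,5],[28,20],[34,0],[41,7],[47,0]]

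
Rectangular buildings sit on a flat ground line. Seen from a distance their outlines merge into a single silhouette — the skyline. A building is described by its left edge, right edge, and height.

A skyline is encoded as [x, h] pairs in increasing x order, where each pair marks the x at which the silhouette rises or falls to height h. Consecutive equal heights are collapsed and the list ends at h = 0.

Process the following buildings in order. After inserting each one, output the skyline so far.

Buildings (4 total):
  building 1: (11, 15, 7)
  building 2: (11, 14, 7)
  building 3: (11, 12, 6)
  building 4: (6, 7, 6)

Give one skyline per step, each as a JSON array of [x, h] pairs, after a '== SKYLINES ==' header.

== SKYLINES ==
[[11,7],[15,0]]
[[11,7],[15,0]]
[[11,7],[15,0]]
[[6,6],[7,0],[11,7],[15,0]]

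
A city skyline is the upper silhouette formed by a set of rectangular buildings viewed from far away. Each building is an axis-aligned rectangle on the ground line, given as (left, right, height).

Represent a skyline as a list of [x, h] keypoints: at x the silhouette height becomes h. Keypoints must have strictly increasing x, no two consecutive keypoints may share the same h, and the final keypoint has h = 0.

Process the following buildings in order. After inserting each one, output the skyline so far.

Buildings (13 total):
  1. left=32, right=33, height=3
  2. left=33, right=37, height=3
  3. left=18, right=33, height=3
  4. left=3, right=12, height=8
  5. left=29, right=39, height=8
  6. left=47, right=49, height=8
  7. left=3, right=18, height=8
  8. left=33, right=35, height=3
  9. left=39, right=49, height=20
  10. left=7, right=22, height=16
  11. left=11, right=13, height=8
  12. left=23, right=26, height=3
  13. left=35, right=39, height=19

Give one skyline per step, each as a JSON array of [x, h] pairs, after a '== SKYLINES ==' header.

== SKYLINES ==
[[32,3],[33,0]]
[[32,3],[37,0]]
[[18,3],[37,0]]
[[3,8],[12,0],[18,3],[37,0]]
[[3,8],[12,0],[18,3],[29,8],[39,0]]
[[3,8],[12,0],[18,3],[29,8],[39,0],[47,8],[49,0]]
[[3,8],[18,3],[29,8],[39,0],[47,8],[49,0]]
[[3,8],[18,3],[29,8],[39,0],[47,8],[49,0]]
[[3,8],[18,3],[29,8],[39,20],[49,0]]
[[3,8],[7,16],[22,3],[29,8],[39,20],[49,0]]
[[3,8],[7,16],[22,3],[29,8],[39,20],[49,0]]
[[3,8],[7,16],[22,3],[29,8],[39,20],[49,0]]
[[3,8],[7,16],[22,3],[29,8],[35,19],[39,20],[49,0]]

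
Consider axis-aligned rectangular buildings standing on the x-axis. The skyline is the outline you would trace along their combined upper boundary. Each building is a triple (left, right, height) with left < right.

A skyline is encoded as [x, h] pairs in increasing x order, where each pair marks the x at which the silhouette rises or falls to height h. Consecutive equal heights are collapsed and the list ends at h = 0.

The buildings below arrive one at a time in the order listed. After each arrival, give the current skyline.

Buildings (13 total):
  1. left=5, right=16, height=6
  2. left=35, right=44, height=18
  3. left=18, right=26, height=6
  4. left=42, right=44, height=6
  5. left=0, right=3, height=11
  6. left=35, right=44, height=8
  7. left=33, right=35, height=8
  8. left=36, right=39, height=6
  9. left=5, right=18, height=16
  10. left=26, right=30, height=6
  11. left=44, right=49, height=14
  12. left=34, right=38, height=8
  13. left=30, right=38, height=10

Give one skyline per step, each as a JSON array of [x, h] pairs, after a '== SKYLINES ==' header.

== SKYLINES ==
[[5,6],[16,0]]
[[5,6],[16,0],[35,18],[44,0]]
[[5,6],[16,0],[18,6],[26,0],[35,18],[44,0]]
[[5,6],[16,0],[18,6],[26,0],[35,18],[44,0]]
[[0,11],[3,0],[5,6],[16,0],[18,6],[26,0],[35,18],[44,0]]
[[0,11],[3,0],[5,6],[16,0],[18,6],[26,0],[35,18],[44,0]]
[[0,11],[3,0],[5,6],[16,0],[18,6],[26,0],[33,8],[35,18],[44,0]]
[[0,11],[3,0],[5,6],[16,0],[18,6],[26,0],[33,8],[35,18],[44,0]]
[[0,11],[3,0],[5,16],[18,6],[26,0],[33,8],[35,18],[44,0]]
[[0,11],[3,0],[5,16],[18,6],[30,0],[33,8],[35,18],[44,0]]
[[0,11],[3,0],[5,16],[18,6],[30,0],[33,8],[35,18],[44,14],[49,0]]
[[0,11],[3,0],[5,16],[18,6],[30,0],[33,8],[35,18],[44,14],[49,0]]
[[0,11],[3,0],[5,16],[18,6],[30,10],[35,18],[44,14],[49,0]]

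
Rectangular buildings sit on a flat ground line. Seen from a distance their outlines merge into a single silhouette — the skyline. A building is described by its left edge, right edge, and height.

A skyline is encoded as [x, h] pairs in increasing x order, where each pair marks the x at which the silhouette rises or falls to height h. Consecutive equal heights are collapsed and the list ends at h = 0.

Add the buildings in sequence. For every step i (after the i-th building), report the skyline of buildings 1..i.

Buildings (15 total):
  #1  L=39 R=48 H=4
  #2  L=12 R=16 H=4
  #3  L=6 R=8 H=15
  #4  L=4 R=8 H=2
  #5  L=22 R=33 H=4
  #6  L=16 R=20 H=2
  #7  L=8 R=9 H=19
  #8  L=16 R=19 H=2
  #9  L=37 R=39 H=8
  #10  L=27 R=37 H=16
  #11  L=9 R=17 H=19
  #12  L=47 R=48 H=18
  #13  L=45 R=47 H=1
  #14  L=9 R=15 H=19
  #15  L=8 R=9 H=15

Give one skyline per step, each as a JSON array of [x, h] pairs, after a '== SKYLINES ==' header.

== SKYLINES ==
[[39,4],[48,0]]
[[12,4],[16,0],[39,4],[48,0]]
[[6,15],[8,0],[12,4],[16,0],[39,4],[48,0]]
[[4,2],[6,15],[8,0],[12,4],[16,0],[39,4],[48,0]]
[[4,2],[6,15],[8,0],[12,4],[16,0],[22,4],[33,0],[39,4],[48,0]]
[[4,2],[6,15],[8,0],[12,4],[16,2],[20,0],[22,4],[33,0],[39,4],[48,0]]
[[4,2],[6,15],[8,19],[9,0],[12,4],[16,2],[20,0],[22,4],[33,0],[39,4],[48,0]]
[[4,2],[6,15],[8,19],[9,0],[12,4],[16,2],[20,0],[22,4],[33,0],[39,4],[48,0]]
[[4,2],[6,15],[8,19],[9,0],[12,4],[16,2],[20,0],[22,4],[33,0],[37,8],[39,4],[48,0]]
[[4,2],[6,15],[8,19],[9,0],[12,4],[16,2],[20,0],[22,4],[27,16],[37,8],[39,4],[48,0]]
[[4,2],[6,15],[8,19],[17,2],[20,0],[22,4],[27,16],[37,8],[39,4],[48,0]]
[[4,2],[6,15],[8,19],[17,2],[20,0],[22,4],[27,16],[37,8],[39,4],[47,18],[48,0]]
[[4,2],[6,15],[8,19],[17,2],[20,0],[22,4],[27,16],[37,8],[39,4],[47,18],[48,0]]
[[4,2],[6,15],[8,19],[17,2],[20,0],[22,4],[27,16],[37,8],[39,4],[47,18],[48,0]]
[[4,2],[6,15],[8,19],[17,2],[20,0],[22,4],[27,16],[37,8],[39,4],[47,18],[48,0]]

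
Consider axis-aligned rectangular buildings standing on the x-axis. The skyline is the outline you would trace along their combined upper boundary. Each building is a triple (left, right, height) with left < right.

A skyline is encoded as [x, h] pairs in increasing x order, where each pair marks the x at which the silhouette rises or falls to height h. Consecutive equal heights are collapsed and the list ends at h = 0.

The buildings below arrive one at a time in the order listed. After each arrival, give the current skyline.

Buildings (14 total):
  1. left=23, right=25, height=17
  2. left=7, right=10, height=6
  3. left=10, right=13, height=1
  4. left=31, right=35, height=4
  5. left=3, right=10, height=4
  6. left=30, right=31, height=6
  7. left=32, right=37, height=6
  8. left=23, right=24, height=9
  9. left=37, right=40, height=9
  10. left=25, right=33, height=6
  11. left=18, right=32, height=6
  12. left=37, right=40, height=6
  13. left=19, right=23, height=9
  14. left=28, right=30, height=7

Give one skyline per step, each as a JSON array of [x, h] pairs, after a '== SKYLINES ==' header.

== SKYLINES ==
[[23,17],[25,0]]
[[7,6],[10,0],[23,17],[25,0]]
[[7,6],[10,1],[13,0],[23,17],[25,0]]
[[7,6],[10,1],[13,0],[23,17],[25,0],[31,4],[35,0]]
[[3,4],[7,6],[10,1],[13,0],[23,17],[25,0],[31,4],[35,0]]
[[3,4],[7,6],[10,1],[13,0],[23,17],[25,0],[30,6],[31,4],[35,0]]
[[3,4],[7,6],[10,1],[13,0],[23,17],[25,0],[30,6],[31,4],[32,6],[37,0]]
[[3,4],[7,6],[10,1],[13,0],[23,17],[25,0],[30,6],[31,4],[32,6],[37,0]]
[[3,4],[7,6],[10,1],[13,0],[23,17],[25,0],[30,6],[31,4],[32,6],[37,9],[40,0]]
[[3,4],[7,6],[10,1],[13,0],[23,17],[25,6],[37,9],[40,0]]
[[3,4],[7,6],[10,1],[13,0],[18,6],[23,17],[25,6],[37,9],[40,0]]
[[3,4],[7,6],[10,1],[13,0],[18,6],[23,17],[25,6],[37,9],[40,0]]
[[3,4],[7,6],[10,1],[13,0],[18,6],[19,9],[23,17],[25,6],[37,9],[40,0]]
[[3,4],[7,6],[10,1],[13,0],[18,6],[19,9],[23,17],[25,6],[28,7],[30,6],[37,9],[40,0]]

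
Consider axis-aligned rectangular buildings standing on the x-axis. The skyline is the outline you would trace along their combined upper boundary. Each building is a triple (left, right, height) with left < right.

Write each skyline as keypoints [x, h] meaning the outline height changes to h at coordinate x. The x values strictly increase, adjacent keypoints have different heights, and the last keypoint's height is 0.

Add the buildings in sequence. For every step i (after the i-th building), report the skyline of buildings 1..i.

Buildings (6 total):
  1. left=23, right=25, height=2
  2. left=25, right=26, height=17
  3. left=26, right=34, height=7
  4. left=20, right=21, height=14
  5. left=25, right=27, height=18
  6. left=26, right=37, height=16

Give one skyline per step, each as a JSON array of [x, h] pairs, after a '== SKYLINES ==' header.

== SKYLINES ==
[[23,2],[25,0]]
[[23,2],[25,17],[26,0]]
[[23,2],[25,17],[26,7],[34,0]]
[[20,14],[21,0],[23,2],[25,17],[26,7],[34,0]]
[[20,14],[21,0],[23,2],[25,18],[27,7],[34,0]]
[[20,14],[21,0],[23,2],[25,18],[27,16],[37,0]]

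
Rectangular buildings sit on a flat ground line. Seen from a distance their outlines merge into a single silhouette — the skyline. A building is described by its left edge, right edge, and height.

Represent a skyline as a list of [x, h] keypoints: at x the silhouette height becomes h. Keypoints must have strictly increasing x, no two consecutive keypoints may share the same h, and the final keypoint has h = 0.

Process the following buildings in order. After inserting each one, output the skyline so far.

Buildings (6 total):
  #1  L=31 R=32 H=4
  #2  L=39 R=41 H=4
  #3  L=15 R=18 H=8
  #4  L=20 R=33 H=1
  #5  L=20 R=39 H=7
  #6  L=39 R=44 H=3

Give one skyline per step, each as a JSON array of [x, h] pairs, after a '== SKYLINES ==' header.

== SKYLINES ==
[[31,4],[32,0]]
[[31,4],[32,0],[39,4],[41,0]]
[[15,8],[18,0],[31,4],[32,0],[39,4],[41,0]]
[[15,8],[18,0],[20,1],[31,4],[32,1],[33,0],[39,4],[41,0]]
[[15,8],[18,0],[20,7],[39,4],[41,0]]
[[15,8],[18,0],[20,7],[39,4],[41,3],[44,0]]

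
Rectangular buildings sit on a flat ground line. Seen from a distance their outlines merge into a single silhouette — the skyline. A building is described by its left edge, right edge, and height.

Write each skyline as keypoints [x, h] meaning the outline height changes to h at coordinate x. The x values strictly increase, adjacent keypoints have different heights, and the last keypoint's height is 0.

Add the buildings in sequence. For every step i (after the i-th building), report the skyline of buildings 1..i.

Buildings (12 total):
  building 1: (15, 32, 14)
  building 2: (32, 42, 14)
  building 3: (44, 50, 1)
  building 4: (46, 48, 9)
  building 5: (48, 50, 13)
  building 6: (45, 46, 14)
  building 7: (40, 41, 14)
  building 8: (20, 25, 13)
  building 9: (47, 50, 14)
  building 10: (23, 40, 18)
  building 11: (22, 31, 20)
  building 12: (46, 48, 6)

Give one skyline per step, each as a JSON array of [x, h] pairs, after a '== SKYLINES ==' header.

== SKYLINES ==
[[15,14],[32,0]]
[[15,14],[42,0]]
[[15,14],[42,0],[44,1],[50,0]]
[[15,14],[42,0],[44,1],[46,9],[48,1],[50,0]]
[[15,14],[42,0],[44,1],[46,9],[48,13],[50,0]]
[[15,14],[42,0],[44,1],[45,14],[46,9],[48,13],[50,0]]
[[15,14],[42,0],[44,1],[45,14],[46,9],[48,13],[50,0]]
[[15,14],[42,0],[44,1],[45,14],[46,9],[48,13],[50,0]]
[[15,14],[42,0],[44,1],[45,14],[46,9],[47,14],[50,0]]
[[15,14],[23,18],[40,14],[42,0],[44,1],[45,14],[46,9],[47,14],[50,0]]
[[15,14],[22,20],[31,18],[40,14],[42,0],[44,1],[45,14],[46,9],[47,14],[50,0]]
[[15,14],[22,20],[31,18],[40,14],[42,0],[44,1],[45,14],[46,9],[47,14],[50,0]]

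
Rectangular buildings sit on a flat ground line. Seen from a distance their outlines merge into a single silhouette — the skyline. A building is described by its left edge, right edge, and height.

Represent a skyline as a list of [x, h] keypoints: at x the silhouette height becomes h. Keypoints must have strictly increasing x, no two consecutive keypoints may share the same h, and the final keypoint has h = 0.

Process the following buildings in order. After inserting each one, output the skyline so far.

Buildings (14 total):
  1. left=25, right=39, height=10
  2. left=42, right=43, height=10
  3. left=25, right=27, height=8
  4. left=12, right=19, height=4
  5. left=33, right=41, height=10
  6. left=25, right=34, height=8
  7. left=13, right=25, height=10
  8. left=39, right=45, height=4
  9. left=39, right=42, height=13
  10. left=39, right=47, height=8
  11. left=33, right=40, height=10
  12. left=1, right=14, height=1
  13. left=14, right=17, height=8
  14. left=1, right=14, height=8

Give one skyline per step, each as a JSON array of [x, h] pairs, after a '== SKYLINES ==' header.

== SKYLINES ==
[[25,10],[39,0]]
[[25,10],[39,0],[42,10],[43,0]]
[[25,10],[39,0],[42,10],[43,0]]
[[12,4],[19,0],[25,10],[39,0],[42,10],[43,0]]
[[12,4],[19,0],[25,10],[41,0],[42,10],[43,0]]
[[12,4],[19,0],[25,10],[41,0],[42,10],[43,0]]
[[12,4],[13,10],[41,0],[42,10],[43,0]]
[[12,4],[13,10],[41,4],[42,10],[43,4],[45,0]]
[[12,4],[13,10],[39,13],[42,10],[43,4],[45,0]]
[[12,4],[13,10],[39,13],[42,10],[43,8],[47,0]]
[[12,4],[13,10],[39,13],[42,10],[43,8],[47,0]]
[[1,1],[12,4],[13,10],[39,13],[42,10],[43,8],[47,0]]
[[1,1],[12,4],[13,10],[39,13],[42,10],[43,8],[47,0]]
[[1,8],[13,10],[39,13],[42,10],[43,8],[47,0]]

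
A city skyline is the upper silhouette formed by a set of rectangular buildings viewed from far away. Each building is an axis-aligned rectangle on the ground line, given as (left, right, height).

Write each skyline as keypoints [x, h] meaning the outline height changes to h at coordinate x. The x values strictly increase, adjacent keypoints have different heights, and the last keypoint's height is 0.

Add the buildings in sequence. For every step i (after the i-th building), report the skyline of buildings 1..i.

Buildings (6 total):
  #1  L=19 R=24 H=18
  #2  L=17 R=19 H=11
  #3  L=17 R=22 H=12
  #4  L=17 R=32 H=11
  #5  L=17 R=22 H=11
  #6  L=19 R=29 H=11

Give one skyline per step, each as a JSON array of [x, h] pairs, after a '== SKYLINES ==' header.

== SKYLINES ==
[[19,18],[24,0]]
[[17,11],[19,18],[24,0]]
[[17,12],[19,18],[24,0]]
[[17,12],[19,18],[24,11],[32,0]]
[[17,12],[19,18],[24,11],[32,0]]
[[17,12],[19,18],[24,11],[32,0]]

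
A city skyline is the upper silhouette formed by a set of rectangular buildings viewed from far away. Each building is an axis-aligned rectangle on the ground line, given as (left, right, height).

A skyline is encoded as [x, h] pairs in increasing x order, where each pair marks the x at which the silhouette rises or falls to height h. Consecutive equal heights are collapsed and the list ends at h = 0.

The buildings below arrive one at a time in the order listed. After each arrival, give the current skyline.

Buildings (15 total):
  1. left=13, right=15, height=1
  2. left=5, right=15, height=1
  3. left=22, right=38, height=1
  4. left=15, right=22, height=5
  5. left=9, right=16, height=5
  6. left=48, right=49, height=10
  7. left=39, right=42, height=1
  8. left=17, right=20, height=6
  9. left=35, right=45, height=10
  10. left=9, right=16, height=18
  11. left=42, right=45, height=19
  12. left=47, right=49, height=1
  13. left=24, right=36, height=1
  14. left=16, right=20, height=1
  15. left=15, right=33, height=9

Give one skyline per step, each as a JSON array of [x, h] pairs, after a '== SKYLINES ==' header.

== SKYLINES ==
[[13,1],[15,0]]
[[5,1],[15,0]]
[[5,1],[15,0],[22,1],[38,0]]
[[5,1],[15,5],[22,1],[38,0]]
[[5,1],[9,5],[22,1],[38,0]]
[[5,1],[9,5],[22,1],[38,0],[48,10],[49,0]]
[[5,1],[9,5],[22,1],[38,0],[39,1],[42,0],[48,10],[49,0]]
[[5,1],[9,5],[17,6],[20,5],[22,1],[38,0],[39,1],[42,0],[48,10],[49,0]]
[[5,1],[9,5],[17,6],[20,5],[22,1],[35,10],[45,0],[48,10],[49,0]]
[[5,1],[9,18],[16,5],[17,6],[20,5],[22,1],[35,10],[45,0],[48,10],[49,0]]
[[5,1],[9,18],[16,5],[17,6],[20,5],[22,1],[35,10],[42,19],[45,0],[48,10],[49,0]]
[[5,1],[9,18],[16,5],[17,6],[20,5],[22,1],[35,10],[42,19],[45,0],[47,1],[48,10],[49,0]]
[[5,1],[9,18],[16,5],[17,6],[20,5],[22,1],[35,10],[42,19],[45,0],[47,1],[48,10],[49,0]]
[[5,1],[9,18],[16,5],[17,6],[20,5],[22,1],[35,10],[42,19],[45,0],[47,1],[48,10],[49,0]]
[[5,1],[9,18],[16,9],[33,1],[35,10],[42,19],[45,0],[47,1],[48,10],[49,0]]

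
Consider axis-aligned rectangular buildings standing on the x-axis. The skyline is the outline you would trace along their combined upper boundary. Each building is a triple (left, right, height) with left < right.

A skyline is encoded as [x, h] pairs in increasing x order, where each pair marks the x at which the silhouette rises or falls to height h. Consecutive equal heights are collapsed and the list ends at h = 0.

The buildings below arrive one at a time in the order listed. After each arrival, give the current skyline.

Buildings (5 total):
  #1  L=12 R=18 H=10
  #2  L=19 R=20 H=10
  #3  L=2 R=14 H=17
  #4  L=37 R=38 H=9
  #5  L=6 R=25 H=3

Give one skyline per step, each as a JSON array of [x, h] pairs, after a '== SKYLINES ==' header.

== SKYLINES ==
[[12,10],[18,0]]
[[12,10],[18,0],[19,10],[20,0]]
[[2,17],[14,10],[18,0],[19,10],[20,0]]
[[2,17],[14,10],[18,0],[19,10],[20,0],[37,9],[38,0]]
[[2,17],[14,10],[18,3],[19,10],[20,3],[25,0],[37,9],[38,0]]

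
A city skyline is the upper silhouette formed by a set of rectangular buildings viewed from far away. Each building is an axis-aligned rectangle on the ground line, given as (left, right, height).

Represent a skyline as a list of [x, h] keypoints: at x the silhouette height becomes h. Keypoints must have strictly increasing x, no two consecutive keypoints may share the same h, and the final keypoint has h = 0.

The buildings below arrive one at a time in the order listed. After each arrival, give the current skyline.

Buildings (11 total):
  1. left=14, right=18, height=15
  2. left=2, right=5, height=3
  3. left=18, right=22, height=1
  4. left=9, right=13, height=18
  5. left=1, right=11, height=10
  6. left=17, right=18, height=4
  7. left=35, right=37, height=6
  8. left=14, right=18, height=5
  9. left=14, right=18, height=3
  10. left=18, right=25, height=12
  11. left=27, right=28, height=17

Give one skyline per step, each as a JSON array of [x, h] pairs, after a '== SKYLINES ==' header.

== SKYLINES ==
[[14,15],[18,0]]
[[2,3],[5,0],[14,15],[18,0]]
[[2,3],[5,0],[14,15],[18,1],[22,0]]
[[2,3],[5,0],[9,18],[13,0],[14,15],[18,1],[22,0]]
[[1,10],[9,18],[13,0],[14,15],[18,1],[22,0]]
[[1,10],[9,18],[13,0],[14,15],[18,1],[22,0]]
[[1,10],[9,18],[13,0],[14,15],[18,1],[22,0],[35,6],[37,0]]
[[1,10],[9,18],[13,0],[14,15],[18,1],[22,0],[35,6],[37,0]]
[[1,10],[9,18],[13,0],[14,15],[18,1],[22,0],[35,6],[37,0]]
[[1,10],[9,18],[13,0],[14,15],[18,12],[25,0],[35,6],[37,0]]
[[1,10],[9,18],[13,0],[14,15],[18,12],[25,0],[27,17],[28,0],[35,6],[37,0]]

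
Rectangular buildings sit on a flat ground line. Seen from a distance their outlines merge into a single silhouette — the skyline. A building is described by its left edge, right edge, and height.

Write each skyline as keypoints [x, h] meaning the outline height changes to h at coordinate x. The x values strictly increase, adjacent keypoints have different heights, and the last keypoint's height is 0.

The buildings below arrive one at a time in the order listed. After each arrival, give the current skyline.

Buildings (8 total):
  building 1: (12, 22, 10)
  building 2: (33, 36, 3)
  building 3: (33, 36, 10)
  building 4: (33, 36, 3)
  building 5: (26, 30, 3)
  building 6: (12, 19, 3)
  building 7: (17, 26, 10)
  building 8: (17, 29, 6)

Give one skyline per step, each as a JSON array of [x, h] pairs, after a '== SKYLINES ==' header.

== SKYLINES ==
[[12,10],[22,0]]
[[12,10],[22,0],[33,3],[36,0]]
[[12,10],[22,0],[33,10],[36,0]]
[[12,10],[22,0],[33,10],[36,0]]
[[12,10],[22,0],[26,3],[30,0],[33,10],[36,0]]
[[12,10],[22,0],[26,3],[30,0],[33,10],[36,0]]
[[12,10],[26,3],[30,0],[33,10],[36,0]]
[[12,10],[26,6],[29,3],[30,0],[33,10],[36,0]]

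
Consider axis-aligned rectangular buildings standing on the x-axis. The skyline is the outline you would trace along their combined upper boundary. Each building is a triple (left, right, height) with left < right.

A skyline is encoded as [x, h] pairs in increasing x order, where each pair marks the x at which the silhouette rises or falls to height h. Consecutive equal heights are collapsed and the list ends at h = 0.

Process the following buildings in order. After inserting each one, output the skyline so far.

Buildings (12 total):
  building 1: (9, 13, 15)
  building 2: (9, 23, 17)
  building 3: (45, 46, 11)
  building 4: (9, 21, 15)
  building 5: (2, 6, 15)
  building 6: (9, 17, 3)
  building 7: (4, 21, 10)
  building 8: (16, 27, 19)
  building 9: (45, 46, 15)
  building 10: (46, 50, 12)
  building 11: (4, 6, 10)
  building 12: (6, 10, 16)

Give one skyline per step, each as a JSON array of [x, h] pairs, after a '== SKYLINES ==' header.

== SKYLINES ==
[[9,15],[13,0]]
[[9,17],[23,0]]
[[9,17],[23,0],[45,11],[46,0]]
[[9,17],[23,0],[45,11],[46,0]]
[[2,15],[6,0],[9,17],[23,0],[45,11],[46,0]]
[[2,15],[6,0],[9,17],[23,0],[45,11],[46,0]]
[[2,15],[6,10],[9,17],[23,0],[45,11],[46,0]]
[[2,15],[6,10],[9,17],[16,19],[27,0],[45,11],[46,0]]
[[2,15],[6,10],[9,17],[16,19],[27,0],[45,15],[46,0]]
[[2,15],[6,10],[9,17],[16,19],[27,0],[45,15],[46,12],[50,0]]
[[2,15],[6,10],[9,17],[16,19],[27,0],[45,15],[46,12],[50,0]]
[[2,15],[6,16],[9,17],[16,19],[27,0],[45,15],[46,12],[50,0]]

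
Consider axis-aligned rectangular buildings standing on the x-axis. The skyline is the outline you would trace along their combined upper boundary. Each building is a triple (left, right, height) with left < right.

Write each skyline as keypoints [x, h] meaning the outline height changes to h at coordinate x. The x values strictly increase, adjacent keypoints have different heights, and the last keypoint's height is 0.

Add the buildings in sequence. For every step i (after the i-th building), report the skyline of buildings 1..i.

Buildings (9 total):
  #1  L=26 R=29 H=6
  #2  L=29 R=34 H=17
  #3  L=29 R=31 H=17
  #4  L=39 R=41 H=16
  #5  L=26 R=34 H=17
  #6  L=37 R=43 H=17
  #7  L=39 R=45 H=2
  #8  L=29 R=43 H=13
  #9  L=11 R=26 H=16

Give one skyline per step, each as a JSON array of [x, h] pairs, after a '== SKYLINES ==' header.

== SKYLINES ==
[[26,6],[29,0]]
[[26,6],[29,17],[34,0]]
[[26,6],[29,17],[34,0]]
[[26,6],[29,17],[34,0],[39,16],[41,0]]
[[26,17],[34,0],[39,16],[41,0]]
[[26,17],[34,0],[37,17],[43,0]]
[[26,17],[34,0],[37,17],[43,2],[45,0]]
[[26,17],[34,13],[37,17],[43,2],[45,0]]
[[11,16],[26,17],[34,13],[37,17],[43,2],[45,0]]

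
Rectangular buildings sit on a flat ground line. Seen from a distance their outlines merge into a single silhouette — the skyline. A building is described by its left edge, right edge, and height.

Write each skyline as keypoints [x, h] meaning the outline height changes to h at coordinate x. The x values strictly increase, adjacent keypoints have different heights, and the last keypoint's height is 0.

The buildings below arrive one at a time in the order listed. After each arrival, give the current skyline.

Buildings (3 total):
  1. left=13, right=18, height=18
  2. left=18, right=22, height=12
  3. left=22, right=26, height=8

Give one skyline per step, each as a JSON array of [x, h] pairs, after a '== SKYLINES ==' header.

== SKYLINES ==
[[13,18],[18,0]]
[[13,18],[18,12],[22,0]]
[[13,18],[18,12],[22,8],[26,0]]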